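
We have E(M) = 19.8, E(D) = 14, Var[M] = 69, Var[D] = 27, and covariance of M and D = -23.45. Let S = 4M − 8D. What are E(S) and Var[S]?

E(S) = 4·E(M) + (-8)·E(D) = 4·19.8 + (-8)·14 = -32.8.
Var[S] = a²·Var[M] + b²·Var[D] + 2ab·covariance of M and D with a = 4, b = -8.
= 4²·69 + (-8)²·27 + 2·4·(-8)·(-23.45)
= 1104 + 1728 + 1500.8 = 4332.8.

E(S) = -32.8, Var[S] = 4332.8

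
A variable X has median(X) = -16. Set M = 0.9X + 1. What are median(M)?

median(M) = -13.4

A linear map preserves order up to sign, so median(M) = a·median(X) + b = 0.9·(-16) + 1 = -13.4.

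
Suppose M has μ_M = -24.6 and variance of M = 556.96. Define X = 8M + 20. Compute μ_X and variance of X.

μ_X = -176.8, variance of X = 35645.44

X = 8M + 20 is linear with a = 8, b = 20.
μ_X = a·μ_M + b = 8·(-24.6) + 20 = -176.8.
variance of X = a²·variance of M = 8²·556.96 = 35645.44 (the additive constant 20 does not affect variance).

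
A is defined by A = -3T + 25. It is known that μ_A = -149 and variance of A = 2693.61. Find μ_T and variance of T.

From A = -3T + 25: μ_A = a·μ_T + b, so μ_T = (μ_A − b)/a = (-149 − 25)/(-3) = 58.
variance of A = a²·variance of T, so variance of T = 2693.61/(-3)² = 299.29.

μ_T = 58, variance of T = 299.29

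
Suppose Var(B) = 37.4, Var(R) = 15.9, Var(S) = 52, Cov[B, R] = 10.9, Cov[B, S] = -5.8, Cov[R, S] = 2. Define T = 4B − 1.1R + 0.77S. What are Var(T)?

Var(T) = 513.4338

Var(T) = a²·Var(B) + b²·Var(R) + c²·Var(S) + 2ab·Cov[B, R] + 2ac·Cov[B, S] + 2bc·Cov[R, S], with a = 4, b = -1.1, c = 0.77.
= 598.4 + 19.239 + 30.8308 + (-95.92) + (-35.728) + (-3.388)
= 513.4338.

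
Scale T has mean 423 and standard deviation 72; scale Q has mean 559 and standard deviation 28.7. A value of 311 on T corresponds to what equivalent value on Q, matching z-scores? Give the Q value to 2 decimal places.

Q = 514.36

z = (311 − 423)/72 ≈ -1.5556.
Q = 559 + z·28.7 = 559 + (311 − 423)·28.7/72 ≈ 514.36.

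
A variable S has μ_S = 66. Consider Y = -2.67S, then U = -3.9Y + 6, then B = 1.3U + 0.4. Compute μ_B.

μ_B = 901.6354

μ_Y = (-2.67)·66 = -176.22.
μ_U = (-3.9)·(-176.22) + 6 = 693.258.
μ_B = 1.3·693.258 + 0.4 = 901.6354.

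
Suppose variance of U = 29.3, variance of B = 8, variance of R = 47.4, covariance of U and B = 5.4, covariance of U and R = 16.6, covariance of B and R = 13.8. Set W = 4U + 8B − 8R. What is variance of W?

variance of W = 1531.2

variance of W = a²·variance of U + b²·variance of B + c²·variance of R + 2ab·covariance of U and B + 2ac·covariance of U and R + 2bc·covariance of B and R, with a = 4, b = 8, c = -8.
= 468.8 + 512 + 3033.6 + 345.6 + (-1062.4) + (-1766.4)
= 1531.2.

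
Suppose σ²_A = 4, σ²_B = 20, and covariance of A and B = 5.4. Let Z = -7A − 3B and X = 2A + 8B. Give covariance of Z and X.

covariance of Z and X = -870.8

By bilinearity, covariance of Z and X = ac·σ²_A + bd·σ²_B + (ad+bc)·covariance of A and B, with a=-7, b=-3, c=2, d=8.
ac·σ²_A = (-7)·2·4 = -56
bd·σ²_B = (-3)·8·20 = -480
(ad+bc)·covariance of A and B = (-62)·5.4 = -334.8
covariance of Z and X = -56 + (-480) + (-334.8) = -870.8.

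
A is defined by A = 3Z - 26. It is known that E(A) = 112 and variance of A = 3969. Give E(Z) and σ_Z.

From A = 3Z - 26: E(A) = a·E(Z) + b, so E(Z) = (E(A) − b)/a = (112 − (-26))/3 = 46.
σ_A = √3969 = 63.
σ_A = |a|·σ_Z, so σ_Z = 63/|3| = 21.

E(Z) = 46, σ_Z = 21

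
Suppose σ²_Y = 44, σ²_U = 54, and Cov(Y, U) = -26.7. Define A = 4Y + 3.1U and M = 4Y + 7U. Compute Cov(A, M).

By bilinearity, Cov(A, M) = ac·σ²_Y + bd·σ²_U + (ad+bc)·Cov(Y, U), with a=4, b=3.1, c=4, d=7.
ac·σ²_Y = 4·4·44 = 704
bd·σ²_U = 3.1·7·54 = 1171.8
(ad+bc)·Cov(Y, U) = (40.4)·(-26.7) = -1078.68
Cov(A, M) = 704 + 1171.8 + (-1078.68) = 797.12.

Cov(A, M) = 797.12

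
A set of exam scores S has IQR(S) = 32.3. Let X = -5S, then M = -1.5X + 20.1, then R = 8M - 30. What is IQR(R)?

IQR(X) = |-5|·32.3 = 161.5.
IQR(M) = |-1.5|·161.5 = 242.25.
IQR(R) = |8|·242.25 = 1938.

IQR(R) = 1938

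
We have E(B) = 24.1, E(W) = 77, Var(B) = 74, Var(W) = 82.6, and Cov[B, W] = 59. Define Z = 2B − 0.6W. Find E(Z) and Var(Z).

E(Z) = 2, Var(Z) = 184.136

E(Z) = 2·E(B) + (-0.6)·E(W) = 2·24.1 + (-0.6)·77 = 2.
Var(Z) = a²·Var(B) + b²·Var(W) + 2ab·Cov[B, W] with a = 2, b = -0.6.
= 2²·74 + (-0.6)²·82.6 + 2·2·(-0.6)·59
= 296 + 29.736 + (-141.6) = 184.136.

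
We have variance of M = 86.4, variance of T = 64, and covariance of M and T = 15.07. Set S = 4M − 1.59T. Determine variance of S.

variance of S = a²·variance of M + b²·variance of T + 2ab·covariance of M and T with a = 4, b = -1.59.
= 4²·86.4 + (-1.59)²·64 + 2·4·(-1.59)·15.07
= 1382.4 + 161.7984 + (-191.6904) = 1352.508.

variance of S = 1352.508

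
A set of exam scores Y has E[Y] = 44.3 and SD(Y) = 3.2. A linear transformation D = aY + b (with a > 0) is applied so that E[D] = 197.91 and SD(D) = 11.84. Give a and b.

SD(D) = a·SD(Y) (a > 0), so a = 11.84/3.2 = 3.7.
E[D] = a·E[Y] + b, so b = 197.91 − 3.7·44.3 = 34.

a = 3.7, b = 34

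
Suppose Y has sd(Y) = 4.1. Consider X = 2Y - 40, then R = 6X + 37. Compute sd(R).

sd(X) = |2|·4.1 = 8.2.
sd(R) = |6|·8.2 = 49.2.

sd(R) = 49.2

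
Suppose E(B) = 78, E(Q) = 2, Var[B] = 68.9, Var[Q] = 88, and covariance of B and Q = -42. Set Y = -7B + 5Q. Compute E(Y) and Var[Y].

E(Y) = (-7)·E(B) + 5·E(Q) = (-7)·78 + 5·2 = -536.
Var[Y] = a²·Var[B] + b²·Var[Q] + 2ab·covariance of B and Q with a = -7, b = 5.
= (-7)²·68.9 + 5²·88 + 2·(-7)·5·(-42)
= 3376.1 + 2200 + 2940 = 8516.1.

E(Y) = -536, Var[Y] = 8516.1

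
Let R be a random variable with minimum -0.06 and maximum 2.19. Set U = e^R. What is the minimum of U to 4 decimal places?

e^R is increasing on this domain, so min(U) comes from min(R) = -0.06: min(U) = exp(-0.06) ≈ 0.9418.

min(U) = 0.9418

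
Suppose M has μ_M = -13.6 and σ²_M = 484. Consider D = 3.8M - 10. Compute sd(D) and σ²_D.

sd(D) = 83.6, σ²_D = 6988.96

D = 3.8M - 10 is linear with a = 3.8, b = -10.
sd(M) = √484 = 22.
sd(D) = |a|·sd(M) = |3.8|·22 = 83.6.
σ²_D = a²·σ²_M = 3.8²·484 = 6988.96 (the additive constant -10 does not affect variance).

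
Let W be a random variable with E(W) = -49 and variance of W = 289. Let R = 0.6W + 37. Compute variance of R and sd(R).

R = 0.6W + 37 is linear with a = 0.6, b = 37.
variance of R = a²·variance of W = 0.6²·289 = 104.04 (the additive constant 37 does not affect variance).
sd(W) = √289 = 17.
sd(R) = |a|·sd(W) = |0.6|·17 = 10.2.

variance of R = 104.04, sd(R) = 10.2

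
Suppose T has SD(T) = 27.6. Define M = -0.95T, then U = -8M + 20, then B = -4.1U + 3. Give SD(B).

SD(B) = 860.016

SD(M) = |-0.95|·27.6 = 26.22.
SD(U) = |-8|·26.22 = 209.76.
SD(B) = |-4.1|·209.76 = 860.016.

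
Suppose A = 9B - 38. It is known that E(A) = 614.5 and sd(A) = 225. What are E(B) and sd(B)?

E(B) = 72.5, sd(B) = 25

From A = 9B - 38: E(A) = a·E(B) + b, so E(B) = (E(A) − b)/a = (614.5 − (-38))/9 = 72.5.
sd(A) = |a|·sd(B), so sd(B) = 225/|9| = 25.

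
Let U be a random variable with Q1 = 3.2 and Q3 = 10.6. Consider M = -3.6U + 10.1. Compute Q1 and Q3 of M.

a = -3.6 < 0 reverses order: Q1(M) comes from Q3(U), Q3(M) from Q1(U).
Q1(M) = (-3.6)·10.6 + 10.1 = -28.06; Q3(M) = (-3.6)·3.2 + 10.1 = -1.42.

Q1(M) = -28.06, Q3(M) = -1.42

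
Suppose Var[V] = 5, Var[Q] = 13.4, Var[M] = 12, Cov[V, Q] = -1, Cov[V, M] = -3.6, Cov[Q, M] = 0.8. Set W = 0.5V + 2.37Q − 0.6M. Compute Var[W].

Var[W] = a²·Var[V] + b²·Var[Q] + c²·Var[M] + 2ab·Cov[V, Q] + 2ac·Cov[V, M] + 2bc·Cov[Q, M], with a = 0.5, b = 2.37, c = -0.6.
= 1.25 + 75.26646 + 4.32 + (-2.37) + 2.16 + (-2.2752)
= 78.35126.

Var[W] = 78.35126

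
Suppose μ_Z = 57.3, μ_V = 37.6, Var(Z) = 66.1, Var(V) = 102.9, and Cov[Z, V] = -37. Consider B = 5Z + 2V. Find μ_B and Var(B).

μ_B = 361.7, Var(B) = 1324.1

μ_B = 5·μ_Z + 2·μ_V = 5·57.3 + 2·37.6 = 361.7.
Var(B) = a²·Var(Z) + b²·Var(V) + 2ab·Cov[Z, V] with a = 5, b = 2.
= 5²·66.1 + 2²·102.9 + 2·5·2·(-37)
= 1652.5 + 411.6 + (-740) = 1324.1.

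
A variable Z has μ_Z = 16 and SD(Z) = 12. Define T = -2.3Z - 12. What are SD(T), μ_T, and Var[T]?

T = -2.3Z - 12 is linear with a = -2.3, b = -12.
SD(T) = |a|·SD(Z) = |-2.3|·12 = 27.6.
μ_T = a·μ_Z + b = (-2.3)·16 + (-12) = -48.8.
Var[Z] = 12² = 144.
Var[T] = a²·Var[Z] = (-2.3)²·144 = 761.76 (the additive constant -12 does not affect variance).

SD(T) = 27.6, μ_T = -48.8, Var[T] = 761.76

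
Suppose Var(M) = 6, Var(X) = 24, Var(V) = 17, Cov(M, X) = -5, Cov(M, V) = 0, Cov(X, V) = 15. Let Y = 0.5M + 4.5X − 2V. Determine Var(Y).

Var(Y) = 263

Var(Y) = a²·Var(M) + b²·Var(X) + c²·Var(V) + 2ab·Cov(M, X) + 2ac·Cov(M, V) + 2bc·Cov(X, V), with a = 0.5, b = 4.5, c = -2.
= 1.5 + 486 + 68 + (-22.5) + 0 + (-270)
= 263.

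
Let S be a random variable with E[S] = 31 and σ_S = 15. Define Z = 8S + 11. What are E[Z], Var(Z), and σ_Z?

Z = 8S + 11 is linear with a = 8, b = 11.
E[Z] = a·E[S] + b = 8·31 + 11 = 259.
Var(S) = 15² = 225.
Var(Z) = a²·Var(S) = 8²·225 = 14400 (the additive constant 11 does not affect variance).
σ_Z = |a|·σ_S = |8|·15 = 120.

E[Z] = 259, Var(Z) = 14400, σ_Z = 120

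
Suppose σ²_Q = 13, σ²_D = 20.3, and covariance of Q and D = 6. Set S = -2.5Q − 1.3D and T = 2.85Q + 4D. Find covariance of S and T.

By bilinearity, covariance of S and T = ac·σ²_Q + bd·σ²_D + (ad+bc)·covariance of Q and D, with a=-2.5, b=-1.3, c=2.85, d=4.
ac·σ²_Q = (-2.5)·2.85·13 = -92.625
bd·σ²_D = (-1.3)·4·20.3 = -105.56
(ad+bc)·covariance of Q and D = (-13.705)·6 = -82.23
covariance of S and T = -92.625 + (-105.56) + (-82.23) = -280.415.

covariance of S and T = -280.415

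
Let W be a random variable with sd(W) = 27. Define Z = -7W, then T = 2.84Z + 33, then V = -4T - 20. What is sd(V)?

sd(Z) = |-7|·27 = 189.
sd(T) = |2.84|·189 = 536.76.
sd(V) = |-4|·536.76 = 2147.04.

sd(V) = 2147.04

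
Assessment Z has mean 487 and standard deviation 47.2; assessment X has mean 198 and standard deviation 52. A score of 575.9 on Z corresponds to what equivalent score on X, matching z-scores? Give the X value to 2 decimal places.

X = 295.94

z = (575.9 − 487)/47.2 ≈ 1.8835.
X = 198 + z·52 = 198 + (575.9 − 487)·52/47.2 ≈ 295.94.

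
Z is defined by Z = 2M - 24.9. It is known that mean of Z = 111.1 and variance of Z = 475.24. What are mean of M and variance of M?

From Z = 2M - 24.9: mean of Z = a·mean of M + b, so mean of M = (mean of Z − b)/a = (111.1 − (-24.9))/2 = 68.
variance of Z = a²·variance of M, so variance of M = 475.24/2² = 118.81.

mean of M = 68, variance of M = 118.81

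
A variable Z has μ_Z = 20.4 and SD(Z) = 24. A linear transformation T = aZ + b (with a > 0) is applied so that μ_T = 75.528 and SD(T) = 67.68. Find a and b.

a = 2.82, b = 18

SD(T) = a·SD(Z) (a > 0), so a = 67.68/24 = 2.82.
μ_T = a·μ_Z + b, so b = 75.528 − 2.82·20.4 = 18.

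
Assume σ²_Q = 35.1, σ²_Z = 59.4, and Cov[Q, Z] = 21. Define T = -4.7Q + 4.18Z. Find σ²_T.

σ²_T = 988.08756

σ²_T = a²·σ²_Q + b²·σ²_Z + 2ab·Cov[Q, Z] with a = -4.7, b = 4.18.
= (-4.7)²·35.1 + 4.18²·59.4 + 2·(-4.7)·4.18·21
= 775.359 + 1037.86056 + (-825.132) = 988.08756.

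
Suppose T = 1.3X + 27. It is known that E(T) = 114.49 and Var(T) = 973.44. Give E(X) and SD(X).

E(X) = 67.3, SD(X) = 24

From T = 1.3X + 27: E(T) = a·E(X) + b, so E(X) = (E(T) − b)/a = (114.49 − 27)/1.3 = 67.3.
SD(T) = √973.44 = 31.2.
SD(T) = |a|·SD(X), so SD(X) = 31.2/|1.3| = 24.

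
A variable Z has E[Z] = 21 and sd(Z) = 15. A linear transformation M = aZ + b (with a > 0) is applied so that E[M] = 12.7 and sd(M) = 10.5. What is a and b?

a = 0.7, b = -2

sd(M) = a·sd(Z) (a > 0), so a = 10.5/15 = 0.7.
E[M] = a·E[Z] + b, so b = 12.7 − 0.7·21 = -2.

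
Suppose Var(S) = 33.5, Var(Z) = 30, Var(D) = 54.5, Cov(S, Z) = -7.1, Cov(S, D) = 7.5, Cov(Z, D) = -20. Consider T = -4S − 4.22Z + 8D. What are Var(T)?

Var(T) = a²·Var(S) + b²·Var(Z) + c²·Var(D) + 2ab·Cov(S, Z) + 2ac·Cov(S, D) + 2bc·Cov(Z, D), with a = -4, b = -4.22, c = 8.
= 536 + 534.252 + 3488 + (-239.696) + (-480) + 1350.4
= 5188.956.

Var(T) = 5188.956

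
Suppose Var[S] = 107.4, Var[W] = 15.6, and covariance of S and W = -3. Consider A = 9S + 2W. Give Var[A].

Var[A] = 8653.8

Var[A] = a²·Var[S] + b²·Var[W] + 2ab·covariance of S and W with a = 9, b = 2.
= 9²·107.4 + 2²·15.6 + 2·9·2·(-3)
= 8699.4 + 62.4 + (-108) = 8653.8.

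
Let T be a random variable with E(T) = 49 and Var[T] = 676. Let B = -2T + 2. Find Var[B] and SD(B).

Var[B] = 2704, SD(B) = 52

B = -2T + 2 is linear with a = -2, b = 2.
Var[B] = a²·Var[T] = (-2)²·676 = 2704 (the additive constant 2 does not affect variance).
SD(T) = √676 = 26.
SD(B) = |a|·SD(T) = |-2|·26 = 52.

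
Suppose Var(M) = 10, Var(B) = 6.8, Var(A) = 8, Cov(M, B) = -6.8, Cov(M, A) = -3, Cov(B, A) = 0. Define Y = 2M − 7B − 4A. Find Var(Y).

Var(Y) = 739.6

Var(Y) = a²·Var(M) + b²·Var(B) + c²·Var(A) + 2ab·Cov(M, B) + 2ac·Cov(M, A) + 2bc·Cov(B, A), with a = 2, b = -7, c = -4.
= 40 + 333.2 + 128 + 190.4 + 48 + 0
= 739.6.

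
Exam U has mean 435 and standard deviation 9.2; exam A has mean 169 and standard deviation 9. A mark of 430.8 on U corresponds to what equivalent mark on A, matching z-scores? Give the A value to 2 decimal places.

A = 164.89

z = (430.8 − 435)/9.2 ≈ -0.4565.
A = 169 + z·9 = 169 + (430.8 − 435)·9/9.2 ≈ 164.89.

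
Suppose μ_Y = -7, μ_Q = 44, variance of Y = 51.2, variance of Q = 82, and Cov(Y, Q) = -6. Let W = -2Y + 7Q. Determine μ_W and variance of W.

μ_W = (-2)·μ_Y + 7·μ_Q = (-2)·(-7) + 7·44 = 322.
variance of W = a²·variance of Y + b²·variance of Q + 2ab·Cov(Y, Q) with a = -2, b = 7.
= (-2)²·51.2 + 7²·82 + 2·(-2)·7·(-6)
= 204.8 + 4018 + 168 = 4390.8.

μ_W = 322, variance of W = 4390.8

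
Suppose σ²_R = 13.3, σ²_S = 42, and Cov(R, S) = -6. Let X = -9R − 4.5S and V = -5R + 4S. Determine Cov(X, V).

Cov(X, V) = -76.5

By bilinearity, Cov(X, V) = ac·σ²_R + bd·σ²_S + (ad+bc)·Cov(R, S), with a=-9, b=-4.5, c=-5, d=4.
ac·σ²_R = (-9)·(-5)·13.3 = 598.5
bd·σ²_S = (-4.5)·4·42 = -756
(ad+bc)·Cov(R, S) = (-13.5)·(-6) = 81
Cov(X, V) = 598.5 + (-756) + 81 = -76.5.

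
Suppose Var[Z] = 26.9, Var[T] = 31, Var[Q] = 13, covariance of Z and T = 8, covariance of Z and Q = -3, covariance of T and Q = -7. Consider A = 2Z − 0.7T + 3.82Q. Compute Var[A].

Var[A] = 281.6872

Var[A] = a²·Var[Z] + b²·Var[T] + c²·Var[Q] + 2ab·covariance of Z and T + 2ac·covariance of Z and Q + 2bc·covariance of T and Q, with a = 2, b = -0.7, c = 3.82.
= 107.6 + 15.19 + 189.7012 + (-22.4) + (-45.84) + 37.436
= 281.6872.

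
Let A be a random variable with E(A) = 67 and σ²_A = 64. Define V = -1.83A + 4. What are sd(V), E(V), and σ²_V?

sd(V) = 14.64, E(V) = -118.61, σ²_V = 214.3296

V = -1.83A + 4 is linear with a = -1.83, b = 4.
sd(A) = √64 = 8.
sd(V) = |a|·sd(A) = |-1.83|·8 = 14.64.
E(V) = a·E(A) + b = (-1.83)·67 + 4 = -118.61.
σ²_V = a²·σ²_A = (-1.83)²·64 = 214.3296 (the additive constant 4 does not affect variance).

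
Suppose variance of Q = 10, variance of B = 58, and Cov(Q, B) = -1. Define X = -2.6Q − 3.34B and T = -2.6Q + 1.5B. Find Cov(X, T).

By bilinearity, Cov(X, T) = ac·variance of Q + bd·variance of B + (ad+bc)·Cov(Q, B), with a=-2.6, b=-3.34, c=-2.6, d=1.5.
ac·variance of Q = (-2.6)·(-2.6)·10 = 67.6
bd·variance of B = (-3.34)·1.5·58 = -290.58
(ad+bc)·Cov(Q, B) = (4.784)·(-1) = -4.784
Cov(X, T) = 67.6 + (-290.58) + (-4.784) = -227.764.

Cov(X, T) = -227.764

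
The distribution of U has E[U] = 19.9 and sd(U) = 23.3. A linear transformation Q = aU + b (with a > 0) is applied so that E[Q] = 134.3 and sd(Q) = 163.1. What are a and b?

a = 7, b = -5

sd(Q) = a·sd(U) (a > 0), so a = 163.1/23.3 = 7.
E[Q] = a·E[U] + b, so b = 134.3 − 7·19.9 = -5.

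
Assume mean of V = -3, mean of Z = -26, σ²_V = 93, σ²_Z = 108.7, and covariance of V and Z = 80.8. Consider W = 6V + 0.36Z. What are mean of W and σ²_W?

mean of W = -27.36, σ²_W = 3711.14352

mean of W = 6·mean of V + 0.36·mean of Z = 6·(-3) + 0.36·(-26) = -27.36.
σ²_W = a²·σ²_V + b²·σ²_Z + 2ab·covariance of V and Z with a = 6, b = 0.36.
= 6²·93 + 0.36²·108.7 + 2·6·0.36·80.8
= 3348 + 14.08752 + 349.056 = 3711.14352.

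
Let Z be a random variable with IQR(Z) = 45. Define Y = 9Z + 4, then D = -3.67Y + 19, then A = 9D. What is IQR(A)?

IQR(A) = 13377.15

IQR(Y) = |9|·45 = 405.
IQR(D) = |-3.67|·405 = 1486.35.
IQR(A) = |9|·1486.35 = 13377.15.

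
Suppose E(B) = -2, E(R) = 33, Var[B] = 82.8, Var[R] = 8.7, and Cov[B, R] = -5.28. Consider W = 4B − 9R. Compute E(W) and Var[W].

E(W) = -305, Var[W] = 2409.66

E(W) = 4·E(B) + (-9)·E(R) = 4·(-2) + (-9)·33 = -305.
Var[W] = a²·Var[B] + b²·Var[R] + 2ab·Cov[B, R] with a = 4, b = -9.
= 4²·82.8 + (-9)²·8.7 + 2·4·(-9)·(-5.28)
= 1324.8 + 704.7 + 380.16 = 2409.66.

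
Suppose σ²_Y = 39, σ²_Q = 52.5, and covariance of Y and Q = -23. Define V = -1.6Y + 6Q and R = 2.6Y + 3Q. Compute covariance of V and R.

By bilinearity, covariance of V and R = ac·σ²_Y + bd·σ²_Q + (ad+bc)·covariance of Y and Q, with a=-1.6, b=6, c=2.6, d=3.
ac·σ²_Y = (-1.6)·2.6·39 = -162.24
bd·σ²_Q = 6·3·52.5 = 945
(ad+bc)·covariance of Y and Q = (10.8)·(-23) = -248.4
covariance of V and R = -162.24 + 945 + (-248.4) = 534.36.

covariance of V and R = 534.36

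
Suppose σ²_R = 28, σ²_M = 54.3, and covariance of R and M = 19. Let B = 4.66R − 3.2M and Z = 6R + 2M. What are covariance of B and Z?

By bilinearity, covariance of B and Z = ac·σ²_R + bd·σ²_M + (ad+bc)·covariance of R and M, with a=4.66, b=-3.2, c=6, d=2.
ac·σ²_R = 4.66·6·28 = 782.88
bd·σ²_M = (-3.2)·2·54.3 = -347.52
(ad+bc)·covariance of R and M = (-9.88)·19 = -187.72
covariance of B and Z = 782.88 + (-347.52) + (-187.72) = 247.64.

covariance of B and Z = 247.64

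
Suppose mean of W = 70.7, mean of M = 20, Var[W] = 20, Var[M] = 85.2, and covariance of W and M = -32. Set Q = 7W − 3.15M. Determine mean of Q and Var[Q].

mean of Q = 7·mean of W + (-3.15)·mean of M = 7·70.7 + (-3.15)·20 = 431.9.
Var[Q] = a²·Var[W] + b²·Var[M] + 2ab·covariance of W and M with a = 7, b = -3.15.
= 7²·20 + (-3.15)²·85.2 + 2·7·(-3.15)·(-32)
= 980 + 845.397 + 1411.2 = 3236.597.

mean of Q = 431.9, Var[Q] = 3236.597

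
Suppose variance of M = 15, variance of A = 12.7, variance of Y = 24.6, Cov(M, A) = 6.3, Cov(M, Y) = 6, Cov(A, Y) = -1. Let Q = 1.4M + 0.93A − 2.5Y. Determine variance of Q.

variance of Q = a²·variance of M + b²·variance of A + c²·variance of Y + 2ab·Cov(M, A) + 2ac·Cov(M, Y) + 2bc·Cov(A, Y), with a = 1.4, b = 0.93, c = -2.5.
= 29.4 + 10.98423 + 153.75 + 16.4052 + (-42) + 4.65
= 173.18943.

variance of Q = 173.18943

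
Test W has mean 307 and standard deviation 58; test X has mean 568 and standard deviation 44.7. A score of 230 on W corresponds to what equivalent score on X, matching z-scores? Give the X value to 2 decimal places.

z = (230 − 307)/58 ≈ -1.3276.
X = 568 + z·44.7 = 568 + (230 − 307)·44.7/58 ≈ 508.66.

X = 508.66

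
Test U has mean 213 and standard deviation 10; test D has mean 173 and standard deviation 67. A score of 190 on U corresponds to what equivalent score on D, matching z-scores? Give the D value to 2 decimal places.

D = 18.90

z = (190 − 213)/10 = -2.3.
D = 173 + z·67 = 173 + (190 − 213)·67/10 = 18.90.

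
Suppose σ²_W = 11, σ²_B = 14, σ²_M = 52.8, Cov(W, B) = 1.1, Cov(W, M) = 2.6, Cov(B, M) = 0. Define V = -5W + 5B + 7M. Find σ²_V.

σ²_V = 2975.2

σ²_V = a²·σ²_W + b²·σ²_B + c²·σ²_M + 2ab·Cov(W, B) + 2ac·Cov(W, M) + 2bc·Cov(B, M), with a = -5, b = 5, c = 7.
= 275 + 350 + 2587.2 + (-55) + (-182) + 0
= 2975.2.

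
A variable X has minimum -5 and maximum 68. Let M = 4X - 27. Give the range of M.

Range(M) = 292

Range of X = 68 − (-5) = 73.
Range(M) = |a|·Range(X) = |4|·73 = 292.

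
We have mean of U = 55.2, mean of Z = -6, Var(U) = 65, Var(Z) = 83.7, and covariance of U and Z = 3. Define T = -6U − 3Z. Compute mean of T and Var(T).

mean of T = (-6)·mean of U + (-3)·mean of Z = (-6)·55.2 + (-3)·(-6) = -313.2.
Var(T) = a²·Var(U) + b²·Var(Z) + 2ab·covariance of U and Z with a = -6, b = -3.
= (-6)²·65 + (-3)²·83.7 + 2·(-6)·(-3)·3
= 2340 + 753.3 + 108 = 3201.3.

mean of T = -313.2, Var(T) = 3201.3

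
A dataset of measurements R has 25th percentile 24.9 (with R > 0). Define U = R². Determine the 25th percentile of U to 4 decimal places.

R² is increasing, so P_{25}(U) = g(P_{25}(R)) = 620.01.

25th percentile of U = 620.01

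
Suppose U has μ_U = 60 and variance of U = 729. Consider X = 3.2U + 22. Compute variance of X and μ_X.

X = 3.2U + 22 is linear with a = 3.2, b = 22.
variance of X = a²·variance of U = 3.2²·729 = 7464.96 (the additive constant 22 does not affect variance).
μ_X = a·μ_U + b = 3.2·60 + 22 = 214.

variance of X = 7464.96, μ_X = 214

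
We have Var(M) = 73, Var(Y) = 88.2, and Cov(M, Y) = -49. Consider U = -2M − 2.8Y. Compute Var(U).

Var(U) = a²·Var(M) + b²·Var(Y) + 2ab·Cov(M, Y) with a = -2, b = -2.8.
= (-2)²·73 + (-2.8)²·88.2 + 2·(-2)·(-2.8)·(-49)
= 292 + 691.488 + (-548.8) = 434.688.

Var(U) = 434.688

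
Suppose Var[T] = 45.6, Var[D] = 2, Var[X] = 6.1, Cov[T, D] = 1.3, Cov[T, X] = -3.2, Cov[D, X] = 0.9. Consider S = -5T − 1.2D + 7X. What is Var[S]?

Var[S] = a²·Var[T] + b²·Var[D] + c²·Var[X] + 2ab·Cov[T, D] + 2ac·Cov[T, X] + 2bc·Cov[D, X], with a = -5, b = -1.2, c = 7.
= 1140 + 2.88 + 298.9 + 15.6 + 224 + (-15.12)
= 1666.26.

Var[S] = 1666.26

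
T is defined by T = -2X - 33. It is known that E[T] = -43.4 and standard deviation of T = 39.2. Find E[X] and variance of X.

From T = -2X - 33: E[T] = a·E[X] + b, so E[X] = (E[T] − b)/a = (-43.4 − (-33))/(-2) = 5.2.
variance of T = 39.2² = 1536.64.
variance of T = a²·variance of X, so variance of X = 1536.64/(-2)² = 384.16.

E[X] = 5.2, variance of X = 384.16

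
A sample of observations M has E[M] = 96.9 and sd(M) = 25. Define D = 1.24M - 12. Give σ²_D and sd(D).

σ²_D = 961, sd(D) = 31

D = 1.24M - 12 is linear with a = 1.24, b = -12.
σ²_M = 25² = 625.
σ²_D = a²·σ²_M = 1.24²·625 = 961 (the additive constant -12 does not affect variance).
sd(D) = |a|·sd(M) = |1.24|·25 = 31.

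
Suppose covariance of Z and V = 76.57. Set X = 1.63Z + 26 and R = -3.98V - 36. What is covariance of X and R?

covariance of X and R = a·c·covariance of Z and V = 1.63·(-3.98)·76.57 = -496.740218. Additive constants drop out.

covariance of X and R = -496.740218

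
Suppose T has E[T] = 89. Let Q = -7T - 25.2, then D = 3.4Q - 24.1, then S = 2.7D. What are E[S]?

E[S] = -6015.546

E[Q] = (-7)·89 + (-25.2) = -648.2.
E[D] = 3.4·(-648.2) + (-24.1) = -2227.98.
E[S] = 2.7·(-2227.98) = -6015.546.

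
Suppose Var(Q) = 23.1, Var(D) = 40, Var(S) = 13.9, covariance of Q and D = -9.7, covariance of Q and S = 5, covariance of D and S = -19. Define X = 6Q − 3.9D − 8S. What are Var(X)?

Var(X) = 1117.96

Var(X) = a²·Var(Q) + b²·Var(D) + c²·Var(S) + 2ab·covariance of Q and D + 2ac·covariance of Q and S + 2bc·covariance of D and S, with a = 6, b = -3.9, c = -8.
= 831.6 + 608.4 + 889.6 + 453.96 + (-480) + (-1185.6)
= 1117.96.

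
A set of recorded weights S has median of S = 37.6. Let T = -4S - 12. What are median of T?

median of T = -162.4

A linear map preserves order up to sign, so median of T = a·median of S + b = (-4)·37.6 + (-12) = -162.4.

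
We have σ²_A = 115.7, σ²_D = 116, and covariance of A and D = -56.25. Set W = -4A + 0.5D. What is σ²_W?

σ²_W = a²·σ²_A + b²·σ²_D + 2ab·covariance of A and D with a = -4, b = 0.5.
= (-4)²·115.7 + 0.5²·116 + 2·(-4)·0.5·(-56.25)
= 1851.2 + 29 + 225 = 2105.2.

σ²_W = 2105.2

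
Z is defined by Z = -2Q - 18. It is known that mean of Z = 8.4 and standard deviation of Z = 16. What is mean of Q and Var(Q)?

mean of Q = -13.2, Var(Q) = 64

From Z = -2Q - 18: mean of Z = a·mean of Q + b, so mean of Q = (mean of Z − b)/a = (8.4 − (-18))/(-2) = -13.2.
Var(Z) = 16² = 256.
Var(Z) = a²·Var(Q), so Var(Q) = 256/(-2)² = 64.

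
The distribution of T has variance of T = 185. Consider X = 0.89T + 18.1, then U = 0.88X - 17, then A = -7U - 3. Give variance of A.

variance of X = 0.89²·185 = 146.5385.
variance of U = 0.88²·146.5385 = 113.4794144.
variance of A = (-7)²·113.4794144 = 5560.4913056.

variance of A = 5560.4913056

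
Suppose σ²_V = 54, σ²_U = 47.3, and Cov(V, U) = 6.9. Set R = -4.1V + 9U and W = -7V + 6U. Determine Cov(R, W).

By bilinearity, Cov(R, W) = ac·σ²_V + bd·σ²_U + (ad+bc)·Cov(V, U), with a=-4.1, b=9, c=-7, d=6.
ac·σ²_V = (-4.1)·(-7)·54 = 1549.8
bd·σ²_U = 9·6·47.3 = 2554.2
(ad+bc)·Cov(V, U) = (-87.6)·6.9 = -604.44
Cov(R, W) = 1549.8 + 2554.2 + (-604.44) = 3499.56.

Cov(R, W) = 3499.56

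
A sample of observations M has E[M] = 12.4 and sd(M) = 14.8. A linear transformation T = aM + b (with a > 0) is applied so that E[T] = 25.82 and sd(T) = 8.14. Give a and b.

a = 0.55, b = 19

sd(T) = a·sd(M) (a > 0), so a = 8.14/14.8 = 0.55.
E[T] = a·E[M] + b, so b = 25.82 − 0.55·12.4 = 19.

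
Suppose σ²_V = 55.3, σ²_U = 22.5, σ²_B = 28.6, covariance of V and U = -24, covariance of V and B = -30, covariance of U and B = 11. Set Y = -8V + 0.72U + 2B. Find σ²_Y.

σ²_Y = a²·σ²_V + b²·σ²_U + c²·σ²_B + 2ab·covariance of V and U + 2ac·covariance of V and B + 2bc·covariance of U and B, with a = -8, b = 0.72, c = 2.
= 3539.2 + 11.664 + 114.4 + 276.48 + 960 + 31.68
= 4933.424.

σ²_Y = 4933.424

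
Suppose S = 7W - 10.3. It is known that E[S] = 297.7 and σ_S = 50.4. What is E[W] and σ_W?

From S = 7W - 10.3: E[S] = a·E[W] + b, so E[W] = (E[S] − b)/a = (297.7 − (-10.3))/7 = 44.
σ_S = |a|·σ_W, so σ_W = 50.4/|7| = 7.2.

E[W] = 44, σ_W = 7.2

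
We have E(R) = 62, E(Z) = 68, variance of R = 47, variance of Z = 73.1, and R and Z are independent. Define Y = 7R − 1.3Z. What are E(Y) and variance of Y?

E(Y) = 345.6, variance of Y = 2426.539

E(Y) = 7·E(R) + (-1.3)·E(Z) = 7·62 + (-1.3)·68 = 345.6.
variance of Y = a²·variance of R + b²·variance of Z + 2ab·covariance of R and Z with a = 7, b = -1.3.
Independence gives covariance of R and Z = 0.
= 7²·47 + (-1.3)²·73.1 + 2·7·(-1.3)·0
= 2303 + 123.539 + 0 = 2426.539.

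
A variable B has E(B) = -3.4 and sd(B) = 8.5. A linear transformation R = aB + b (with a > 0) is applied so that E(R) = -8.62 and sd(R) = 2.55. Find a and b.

sd(R) = a·sd(B) (a > 0), so a = 2.55/8.5 = 0.3.
E(R) = a·E(B) + b, so b = -8.62 − 0.3·(-3.4) = -7.6.

a = 0.3, b = -7.6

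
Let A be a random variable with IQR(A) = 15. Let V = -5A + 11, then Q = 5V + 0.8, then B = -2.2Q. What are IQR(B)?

IQR(B) = 825

IQR(V) = |-5|·15 = 75.
IQR(Q) = |5|·75 = 375.
IQR(B) = |-2.2|·375 = 825.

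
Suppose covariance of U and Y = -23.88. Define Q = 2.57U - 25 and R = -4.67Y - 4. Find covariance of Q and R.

covariance of Q and R = 286.605372

covariance of Q and R = a·c·covariance of U and Y = 2.57·(-4.67)·(-23.88) = 286.605372. Additive constants drop out.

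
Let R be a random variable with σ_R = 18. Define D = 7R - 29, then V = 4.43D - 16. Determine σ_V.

σ_D = |7|·18 = 126.
σ_V = |4.43|·126 = 558.18.

σ_V = 558.18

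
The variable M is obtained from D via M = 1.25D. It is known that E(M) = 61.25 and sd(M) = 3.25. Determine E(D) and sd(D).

From M = 1.25D: E(M) = a·E(D) + b, so E(D) = (E(M) − b)/a = (61.25 − 0)/1.25 = 49.
sd(M) = |a|·sd(D), so sd(D) = 3.25/|1.25| = 2.6.

E(D) = 49, sd(D) = 2.6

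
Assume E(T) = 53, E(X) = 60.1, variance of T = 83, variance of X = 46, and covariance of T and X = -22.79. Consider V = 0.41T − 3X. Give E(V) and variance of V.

E(V) = 0.41·E(T) + (-3)·E(X) = 0.41·53 + (-3)·60.1 = -158.57.
variance of V = a²·variance of T + b²·variance of X + 2ab·covariance of T and X with a = 0.41, b = -3.
= 0.41²·83 + (-3)²·46 + 2·0.41·(-3)·(-22.79)
= 13.9523 + 414 + 56.0634 = 484.0157.

E(V) = -158.57, variance of V = 484.0157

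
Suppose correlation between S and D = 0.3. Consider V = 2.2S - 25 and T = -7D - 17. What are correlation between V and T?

Linear rescalings preserve |correlation|; the slopes 2.2 and -7 have opposite signs, so the correlation flips sign: correlation between V and T = −correlation between S and D = -0.3.

correlation between V and T = -0.3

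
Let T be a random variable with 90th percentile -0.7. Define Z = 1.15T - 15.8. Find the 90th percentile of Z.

Since a = 1.15 > 0 the transformation is increasing, so the 90th percentile of Z = a·(P_{90} of T) + b = 1.15·(-0.7) + (-15.8) = -16.605.

90th percentile of Z = -16.605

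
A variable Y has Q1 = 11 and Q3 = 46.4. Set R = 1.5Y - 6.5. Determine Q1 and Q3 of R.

a = 1.5 > 0: Q1(R) = a·Q1(Y)+b = 10, Q3(R) = a·Q3(Y)+b = 63.1.

Q1(R) = 10, Q3(R) = 63.1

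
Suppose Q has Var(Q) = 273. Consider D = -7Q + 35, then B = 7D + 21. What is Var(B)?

Var(B) = 655473

Var(D) = (-7)²·273 = 13377.
Var(B) = 7²·13377 = 655473.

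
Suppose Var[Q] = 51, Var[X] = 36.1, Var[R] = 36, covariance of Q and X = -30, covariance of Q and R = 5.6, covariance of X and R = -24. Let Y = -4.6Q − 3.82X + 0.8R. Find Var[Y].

Var[Y] = a²·Var[Q] + b²·Var[X] + c²·Var[R] + 2ab·covariance of Q and X + 2ac·covariance of Q and R + 2bc·covariance of X and R, with a = -4.6, b = -3.82, c = 0.8.
= 1079.16 + 526.78564 + 23.04 + (-1054.32) + (-41.216) + 146.688
= 680.13764.

Var[Y] = 680.13764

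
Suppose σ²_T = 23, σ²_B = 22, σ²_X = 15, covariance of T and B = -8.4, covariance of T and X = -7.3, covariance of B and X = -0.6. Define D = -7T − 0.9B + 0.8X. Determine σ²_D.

σ²_D = 1131.204

σ²_D = a²·σ²_T + b²·σ²_B + c²·σ²_X + 2ab·covariance of T and B + 2ac·covariance of T and X + 2bc·covariance of B and X, with a = -7, b = -0.9, c = 0.8.
= 1127 + 17.82 + 9.6 + (-105.84) + 81.76 + 0.864
= 1131.204.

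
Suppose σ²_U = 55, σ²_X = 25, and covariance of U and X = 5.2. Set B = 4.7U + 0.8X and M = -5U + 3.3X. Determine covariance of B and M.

By bilinearity, covariance of B and M = ac·σ²_U + bd·σ²_X + (ad+bc)·covariance of U and X, with a=4.7, b=0.8, c=-5, d=3.3.
ac·σ²_U = 4.7·(-5)·55 = -1292.5
bd·σ²_X = 0.8·3.3·25 = 66
(ad+bc)·covariance of U and X = (11.51)·5.2 = 59.852
covariance of B and M = -1292.5 + 66 + 59.852 = -1166.648.

covariance of B and M = -1166.648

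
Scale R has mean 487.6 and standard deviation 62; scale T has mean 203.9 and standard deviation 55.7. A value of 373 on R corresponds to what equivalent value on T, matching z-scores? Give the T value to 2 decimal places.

z = (373 − 487.6)/62 ≈ -1.8484.
T = 203.9 + z·55.7 = 203.9 + (373 − 487.6)·55.7/62 ≈ 100.94.

T = 100.94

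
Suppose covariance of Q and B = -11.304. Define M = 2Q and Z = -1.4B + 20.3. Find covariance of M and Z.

covariance of M and Z = a·c·covariance of Q and B = 2·(-1.4)·(-11.304) = 31.6512. Additive constants drop out.

covariance of M and Z = 31.6512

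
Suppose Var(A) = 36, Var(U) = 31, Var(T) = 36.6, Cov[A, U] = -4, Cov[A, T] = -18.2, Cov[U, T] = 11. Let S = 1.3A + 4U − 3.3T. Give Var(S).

Var(S) = a²·Var(A) + b²·Var(U) + c²·Var(T) + 2ab·Cov[A, U] + 2ac·Cov[A, T] + 2bc·Cov[U, T], with a = 1.3, b = 4, c = -3.3.
= 60.84 + 496 + 398.574 + (-41.6) + 156.156 + (-290.4)
= 779.57.

Var(S) = 779.57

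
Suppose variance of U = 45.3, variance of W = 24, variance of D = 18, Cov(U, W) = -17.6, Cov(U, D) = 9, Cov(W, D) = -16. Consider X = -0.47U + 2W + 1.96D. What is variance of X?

variance of X = a²·variance of U + b²·variance of W + c²·variance of D + 2ab·Cov(U, W) + 2ac·Cov(U, D) + 2bc·Cov(W, D), with a = -0.47, b = 2, c = 1.96.
= 10.00677 + 96 + 69.1488 + 33.088 + (-16.5816) + (-125.44)
= 66.22197.

variance of X = 66.22197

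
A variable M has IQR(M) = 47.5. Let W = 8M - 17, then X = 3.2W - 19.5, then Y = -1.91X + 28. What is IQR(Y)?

IQR(W) = |8|·47.5 = 380.
IQR(X) = |3.2|·380 = 1216.
IQR(Y) = |-1.91|·1216 = 2322.56.

IQR(Y) = 2322.56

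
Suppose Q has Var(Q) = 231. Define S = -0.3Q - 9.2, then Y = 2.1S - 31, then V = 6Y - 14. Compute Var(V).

Var(V) = 3300.6204

Var(S) = (-0.3)²·231 = 20.79.
Var(Y) = 2.1²·20.79 = 91.6839.
Var(V) = 6²·91.6839 = 3300.6204.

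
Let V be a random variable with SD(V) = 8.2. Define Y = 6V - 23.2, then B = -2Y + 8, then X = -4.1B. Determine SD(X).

SD(X) = 403.44

SD(Y) = |6|·8.2 = 49.2.
SD(B) = |-2|·49.2 = 98.4.
SD(X) = |-4.1|·98.4 = 403.44.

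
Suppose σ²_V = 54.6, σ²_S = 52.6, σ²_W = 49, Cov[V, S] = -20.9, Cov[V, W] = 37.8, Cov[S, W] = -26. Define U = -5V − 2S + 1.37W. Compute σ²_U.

σ²_U = 873.9881

σ²_U = a²·σ²_V + b²·σ²_S + c²·σ²_W + 2ab·Cov[V, S] + 2ac·Cov[V, W] + 2bc·Cov[S, W], with a = -5, b = -2, c = 1.37.
= 1365 + 210.4 + 91.9681 + (-418) + (-517.86) + 142.48
= 873.9881.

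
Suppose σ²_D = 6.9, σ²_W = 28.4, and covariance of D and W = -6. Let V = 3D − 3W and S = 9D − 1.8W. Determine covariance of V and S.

covariance of V and S = 534.06

By bilinearity, covariance of V and S = ac·σ²_D + bd·σ²_W + (ad+bc)·covariance of D and W, with a=3, b=-3, c=9, d=-1.8.
ac·σ²_D = 3·9·6.9 = 186.3
bd·σ²_W = (-3)·(-1.8)·28.4 = 153.36
(ad+bc)·covariance of D and W = (-32.4)·(-6) = 194.4
covariance of V and S = 186.3 + 153.36 + 194.4 = 534.06.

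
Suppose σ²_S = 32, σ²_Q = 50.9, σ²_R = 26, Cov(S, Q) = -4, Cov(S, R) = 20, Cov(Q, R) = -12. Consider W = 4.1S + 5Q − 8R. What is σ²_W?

σ²_W = a²·σ²_S + b²·σ²_Q + c²·σ²_R + 2ab·Cov(S, Q) + 2ac·Cov(S, R) + 2bc·Cov(Q, R), with a = 4.1, b = 5, c = -8.
= 537.92 + 1272.5 + 1664 + (-164) + (-1312) + 960
= 2958.42.

σ²_W = 2958.42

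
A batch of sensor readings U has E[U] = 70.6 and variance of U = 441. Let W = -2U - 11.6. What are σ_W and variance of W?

σ_W = 42, variance of W = 1764

W = -2U - 11.6 is linear with a = -2, b = -11.6.
σ_U = √441 = 21.
σ_W = |a|·σ_U = |-2|·21 = 42.
variance of W = a²·variance of U = (-2)²·441 = 1764 (the additive constant -11.6 does not affect variance).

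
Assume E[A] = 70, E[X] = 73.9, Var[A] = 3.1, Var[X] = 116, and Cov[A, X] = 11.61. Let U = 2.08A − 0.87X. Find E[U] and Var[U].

E[U] = 81.307, Var[U] = 59.193328

E[U] = 2.08·E[A] + (-0.87)·E[X] = 2.08·70 + (-0.87)·73.9 = 81.307.
Var[U] = a²·Var[A] + b²·Var[X] + 2ab·Cov[A, X] with a = 2.08, b = -0.87.
= 2.08²·3.1 + (-0.87)²·116 + 2·2.08·(-0.87)·11.61
= 13.41184 + 87.8004 + (-42.018912) = 59.193328.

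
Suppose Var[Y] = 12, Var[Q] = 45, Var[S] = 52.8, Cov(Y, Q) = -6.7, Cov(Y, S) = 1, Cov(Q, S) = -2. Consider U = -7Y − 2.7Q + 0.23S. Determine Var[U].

Var[U] = a²·Var[Y] + b²·Var[Q] + c²·Var[S] + 2ab·Cov(Y, Q) + 2ac·Cov(Y, S) + 2bc·Cov(Q, S), with a = -7, b = -2.7, c = 0.23.
= 588 + 328.05 + 2.79312 + (-253.26) + (-3.22) + 2.484
= 664.84712.

Var[U] = 664.84712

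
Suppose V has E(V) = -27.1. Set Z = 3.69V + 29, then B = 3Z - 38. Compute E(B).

E(Z) = 3.69·(-27.1) + 29 = -70.999.
E(B) = 3·(-70.999) + (-38) = -250.997.

E(B) = -250.997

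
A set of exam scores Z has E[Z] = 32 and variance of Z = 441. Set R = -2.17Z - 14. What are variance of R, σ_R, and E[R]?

variance of R = 2076.6249, σ_R = 45.57, E[R] = -83.44

R = -2.17Z - 14 is linear with a = -2.17, b = -14.
variance of R = a²·variance of Z = (-2.17)²·441 = 2076.6249 (the additive constant -14 does not affect variance).
σ_Z = √441 = 21.
σ_R = |a|·σ_Z = |-2.17|·21 = 45.57.
E[R] = a·E[Z] + b = (-2.17)·32 + (-14) = -83.44.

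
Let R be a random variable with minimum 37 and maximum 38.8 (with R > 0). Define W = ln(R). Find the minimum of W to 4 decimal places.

ln(R) is increasing on this domain, so min(W) comes from min(R) = 37: min(W) = ln(37) ≈ 3.6109.

min(W) = 3.6109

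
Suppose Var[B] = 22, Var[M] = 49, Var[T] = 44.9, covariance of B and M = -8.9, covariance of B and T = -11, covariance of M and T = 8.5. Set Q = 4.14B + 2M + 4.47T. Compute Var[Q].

Var[Q] = a²·Var[B] + b²·Var[M] + c²·Var[T] + 2ab·covariance of B and M + 2ac·covariance of B and T + 2bc·covariance of M and T, with a = 4.14, b = 2, c = 4.47.
= 377.0712 + 196 + 897.14241 + (-147.384) + (-407.1276) + 151.98
= 1067.68201.

Var[Q] = 1067.68201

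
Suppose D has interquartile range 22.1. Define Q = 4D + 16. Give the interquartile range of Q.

IQR(Q) = 88.4

Under Q = aD + b, IQR(Q) = |a|·IQR(D) = |4|·22.1 = 88.4 (shifts cancel; spread scales by |a|).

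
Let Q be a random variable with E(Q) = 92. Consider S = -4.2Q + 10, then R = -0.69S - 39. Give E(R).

E(S) = (-4.2)·92 + 10 = -376.4.
E(R) = (-0.69)·(-376.4) + (-39) = 220.716.

E(R) = 220.716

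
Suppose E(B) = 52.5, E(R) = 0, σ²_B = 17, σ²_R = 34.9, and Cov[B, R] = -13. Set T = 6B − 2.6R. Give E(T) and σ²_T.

E(T) = 315, σ²_T = 1253.524

E(T) = 6·E(B) + (-2.6)·E(R) = 6·52.5 + (-2.6)·0 = 315.
σ²_T = a²·σ²_B + b²·σ²_R + 2ab·Cov[B, R] with a = 6, b = -2.6.
= 6²·17 + (-2.6)²·34.9 + 2·6·(-2.6)·(-13)
= 612 + 235.924 + 405.6 = 1253.524.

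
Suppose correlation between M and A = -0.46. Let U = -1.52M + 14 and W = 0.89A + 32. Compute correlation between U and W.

correlation between U and W = 0.46

Linear rescalings preserve |correlation|; the slopes -1.52 and 0.89 have opposite signs, so the correlation flips sign: correlation between U and W = −correlation between M and A = 0.46.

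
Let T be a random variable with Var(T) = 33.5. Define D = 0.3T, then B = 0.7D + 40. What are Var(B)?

Var(D) = 0.3²·33.5 = 3.015.
Var(B) = 0.7²·3.015 = 1.47735.

Var(B) = 1.47735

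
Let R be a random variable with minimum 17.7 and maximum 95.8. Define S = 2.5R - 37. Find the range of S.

Range(S) = 195.25

Range of R = 95.8 − 17.7 = 78.1.
Range(S) = |a|·Range(R) = |2.5|·78.1 = 195.25.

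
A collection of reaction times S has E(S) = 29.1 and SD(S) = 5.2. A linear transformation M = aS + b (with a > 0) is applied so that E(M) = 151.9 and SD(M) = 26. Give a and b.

SD(M) = a·SD(S) (a > 0), so a = 26/5.2 = 5.
E(M) = a·E(S) + b, so b = 151.9 − 5·29.1 = 6.4.

a = 5, b = 6.4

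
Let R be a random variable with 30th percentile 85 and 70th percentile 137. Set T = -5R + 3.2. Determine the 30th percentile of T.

Since a = -5 < 0 the transformation is decreasing, reversing order: the 30th percentile of T corresponds to the 70th percentile of R.
So P_{30}(T) = a·P_{70}(R) + b = (-5)·137 + 3.2 = -681.8.

30th percentile of T = -681.8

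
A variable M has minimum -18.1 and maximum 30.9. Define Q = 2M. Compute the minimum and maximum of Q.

min(Q) = -36.2, max(Q) = 61.8

a = 2 > 0, so min(Q) = a·min(M)+b = 2·(-18.1) = -36.2 and max(Q) = 2·30.9 = 61.8.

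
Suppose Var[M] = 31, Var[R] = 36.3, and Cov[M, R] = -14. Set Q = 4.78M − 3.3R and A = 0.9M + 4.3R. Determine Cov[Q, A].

Cov[Q, A] = -627.911

By bilinearity, Cov[Q, A] = ac·Var[M] + bd·Var[R] + (ad+bc)·Cov[M, R], with a=4.78, b=-3.3, c=0.9, d=4.3.
ac·Var[M] = 4.78·0.9·31 = 133.362
bd·Var[R] = (-3.3)·4.3·36.3 = -515.097
(ad+bc)·Cov[M, R] = (17.584)·(-14) = -246.176
Cov[Q, A] = 133.362 + (-515.097) + (-246.176) = -627.911.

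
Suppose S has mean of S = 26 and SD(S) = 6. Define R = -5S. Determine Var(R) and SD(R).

Var(R) = 900, SD(R) = 30

R = -5S is linear with a = -5, b = 0.
Var(S) = 6² = 36.
Var(R) = a²·Var(S) = (-5)²·36 = 900.
SD(R) = |a|·SD(S) = |-5|·6 = 30.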